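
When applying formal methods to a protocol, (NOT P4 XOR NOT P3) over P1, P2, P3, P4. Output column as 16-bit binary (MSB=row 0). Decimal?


Formula: (NOT P4 XOR NOT P3) over P1, P2, P3, P4 (16 rows)
Evaluate each row (bits = P1,P2,P3,P4, MSB first):
  row 0 [0000]: (NOT 0 XOR NOT 0) -> 0
  row 1 [0001]: (NOT 1 XOR NOT 0) -> 1
  row 2 [0010]: (NOT 0 XOR NOT 1) -> 1
  row 3 [0011]: (NOT 1 XOR NOT 1) -> 0
  row 4 [0100]: (NOT 0 XOR NOT 0) -> 0
  row 5 [0101]: (NOT 1 XOR NOT 0) -> 1
  row 6 [0110]: (NOT 0 XOR NOT 1) -> 1
  row 7 [0111]: (NOT 1 XOR NOT 1) -> 0
  row 8 [1000]: (NOT 0 XOR NOT 0) -> 0
  row 9 [1001]: (NOT 1 XOR NOT 0) -> 1
  row 10 [1010]: (NOT 0 XOR NOT 1) -> 1
  row 11 [1011]: (NOT 1 XOR NOT 1) -> 0
  row 12 [1100]: (NOT 0 XOR NOT 0) -> 0
  row 13 [1101]: (NOT 1 XOR NOT 0) -> 1
  row 14 [1110]: (NOT 0 XOR NOT 1) -> 1
  row 15 [1111]: (NOT 1 XOR NOT 1) -> 0
Full result column, 4 rows per line (P1,P2 fixed per line; P3,P4 runs 00..11 left to right):
  rows 0-3 [P1,P2=00]: 0110  = hex 6
  rows 4-7 [P1,P2=01]: 0110  = hex 6
  rows 8-11 [P1,P2=10]: 0110  = hex 6
  rows 12-15 [P1,P2=11]: 0110  = hex 6
Output column (row 0 .. row 15) = 0110011001100110
Output column grouped in 4s = 0110 0110 0110 0110 = 0x6666
Convert to decimal digit by digit (value = value*16 + digit):
  6 -> 6
  6*16 + 6 = 102
  102*16 + 6 = 1638
  1638*16 + 6 = 26214
Decimal = 26214

26214


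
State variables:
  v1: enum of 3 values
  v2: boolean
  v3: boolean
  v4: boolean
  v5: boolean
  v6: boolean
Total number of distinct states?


State space = product of domain sizes of all variables.
Domain sizes:
  v1 (enum of 3 values): 3
  v2 (boolean): 2
  v3 (boolean): 2
  v4 (boolean): 2
  v5 (boolean): 2
  v6 (boolean): 2
Product = 3 * 2 * 2 * 2 * 2 * 2 = 96

96


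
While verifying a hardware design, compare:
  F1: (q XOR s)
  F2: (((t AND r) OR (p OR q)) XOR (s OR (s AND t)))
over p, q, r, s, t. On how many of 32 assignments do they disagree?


F1 = (q XOR s)
F2 = (((t AND r) OR (p OR q)) XOR (s OR (s AND t)))
Evaluate both on each of 32 rows (bits = p,q,r,s,t):
  row 0 [00000]: F1=0 F2=0 -> 0
  row 1 [00001]: F1=0 F2=0 -> 0
  row 2 [00010]: F1=1 F2=1 -> 0
  row 3 [00011]: F1=1 F2=1 -> 0
  row 4 [00100]: F1=0 F2=0 -> 0
  row 5 [00101]: F1=0 F2=1 (differ) -> 1
  row 6 [00110]: F1=1 F2=1 -> 0
  row 7 [00111]: F1=1 F2=0 (differ) -> 1
  row 8 [01000]: F1=1 F2=1 -> 0
  row 9 [01001]: F1=1 F2=1 -> 0
  row 10 [01010]: F1=0 F2=0 -> 0
  row 11 [01011]: F1=0 F2=0 -> 0
  row 12 [01100]: F1=1 F2=1 -> 0
  row 13 [01101]: F1=1 F2=1 -> 0
  row 14 [01110]: F1=0 F2=0 -> 0
  row 15 [01111]: F1=0 F2=0 -> 0
  row 16 [10000]: F1=0 F2=1 (differ) -> 1
  row 17 [10001]: F1=0 F2=1 (differ) -> 1
  row 18 [10010]: F1=1 F2=0 (differ) -> 1
  row 19 [10011]: F1=1 F2=0 (differ) -> 1
  row 20 [10100]: F1=0 F2=1 (differ) -> 1
  row 21 [10101]: F1=0 F2=1 (differ) -> 1
  row 22 [10110]: F1=1 F2=0 (differ) -> 1
  row 23 [10111]: F1=1 F2=0 (differ) -> 1
  row 24 [11000]: F1=1 F2=1 -> 0
  row 25 [11001]: F1=1 F2=1 -> 0
  row 26 [11010]: F1=0 F2=0 -> 0
  row 27 [11011]: F1=0 F2=0 -> 0
  row 28 [11100]: F1=1 F2=1 -> 0
  row 29 [11101]: F1=1 F2=1 -> 0
  row 30 [11110]: F1=0 F2=0 -> 0
  row 31 [11111]: F1=0 F2=0 -> 0
Full result column, 8 rows per line (p,q fixed per line; r,s,t runs 000..111 left to right):
  rows 0-7 [p,q=00]: 00000101  (ones: 2)
  rows 8-15 [p,q=01]: 00000000  (ones: 0)
  rows 16-23 [p,q=10]: 11111111  (ones: 8)
  rows 24-31 [p,q=11]: 00000000  (ones: 0)
Disagreements = 2+0+8+0 = 10

10


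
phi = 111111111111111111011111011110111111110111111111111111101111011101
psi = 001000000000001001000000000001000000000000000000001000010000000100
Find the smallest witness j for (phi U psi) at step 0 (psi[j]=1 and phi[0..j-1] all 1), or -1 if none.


(phi U psi) at 0: need smallest j with psi[j]=1 and phi[i]=1 for all i in [0,j).
Scan from step 0:
  step 0: phi=1, psi=0 -> continue
  step 1: phi=1, psi=0 -> continue
  step 2: psi=1 and phi held for [0,2) -> witness found
Witness step = 2

2


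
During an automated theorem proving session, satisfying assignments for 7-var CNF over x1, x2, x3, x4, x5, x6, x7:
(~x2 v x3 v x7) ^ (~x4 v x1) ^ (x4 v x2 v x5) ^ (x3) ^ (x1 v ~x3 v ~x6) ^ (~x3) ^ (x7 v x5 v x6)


CNF with 7 clauses over 7 vars (128 assignments).
An assignment satisfies CNF iff every clause has >=1 true literal.
Check each row (bits = x1,x2,x3,x4,x5,x6,x7; clause T/F shown):
  row 0 [0000000]: clauses=TTFFTTF -> 0
  row 1 [0000001]: clauses=TTFFTTT -> 0
  row 2 [0000010]: clauses=TTFFTTT -> 0
  row 3 [0000011]: clauses=TTFFTTT -> 0
  row 4 [0000100]: clauses=TTTFTTT -> 0
  (every remaining row is evaluated the same way; all 128 results are listed next)
Full result column, 8 rows per line (x1,x2,x3,x4 fixed per line; x5,x6,x7 runs 000..111 left to right):
  rows 0-7 [x1,x2,x3,x4=0000]: 00000000  (ones: 0)
  rows 8-15 [x1,x2,x3,x4=0001]: 00000000  (ones: 0)
  rows 16-23 [x1,x2,x3,x4=0010]: 00000000  (ones: 0)
  rows 24-31 [x1,x2,x3,x4=0011]: 00000000  (ones: 0)
  rows 32-39 [x1,x2,x3,x4=0100]: 00000000  (ones: 0)
  rows 40-47 [x1,x2,x3,x4=0101]: 00000000  (ones: 0)
  rows 48-55 [x1,x2,x3,x4=0110]: 00000000  (ones: 0)
  rows 56-63 [x1,x2,x3,x4=0111]: 00000000  (ones: 0)
  rows 64-71 [x1,x2,x3,x4=1000]: 00000000  (ones: 0)
  rows 72-79 [x1,x2,x3,x4=1001]: 00000000  (ones: 0)
  rows 80-87 [x1,x2,x3,x4=1010]: 00000000  (ones: 0)
  rows 88-95 [x1,x2,x3,x4=1011]: 00000000  (ones: 0)
  rows 96-103 [x1,x2,x3,x4=1100]: 00000000  (ones: 0)
  rows 104-111 [x1,x2,x3,x4=1101]: 00000000  (ones: 0)
  rows 112-119 [x1,x2,x3,x4=1110]: 00000000  (ones: 0)
  rows 120-127 [x1,x2,x3,x4=1111]: 00000000  (ones: 0)
Satisfying assignments = 0+0+0+0+0+0+0+0+0+0+0+0+0+0+0+0 = 0

0


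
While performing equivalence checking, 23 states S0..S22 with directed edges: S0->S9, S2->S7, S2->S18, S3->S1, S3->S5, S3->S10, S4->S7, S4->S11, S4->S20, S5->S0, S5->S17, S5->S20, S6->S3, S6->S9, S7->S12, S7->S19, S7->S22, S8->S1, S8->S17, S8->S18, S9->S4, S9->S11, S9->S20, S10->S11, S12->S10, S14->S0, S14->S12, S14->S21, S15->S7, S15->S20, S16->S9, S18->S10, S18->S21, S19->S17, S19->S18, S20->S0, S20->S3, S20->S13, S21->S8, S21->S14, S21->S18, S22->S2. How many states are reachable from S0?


BFS from S0:
  layer 0: {S0}
  layer 1: {S9}
  layer 2: {S4, S11, S20}
  layer 3: {S3, S7, S13}
  layer 4: {S1, S5, S10, S12, S19, S22}
  layer 5: {S2, S17, S18}
  layer 6: {S21}
  layer 7: {S8, S14}
Reachable set: {S0, S1, S2, S3, S4, S5, S7, S8, S9, S10, S11, S12, S13, S14, S17, S18, S19, S20, S21, S22}
Count = 20

20


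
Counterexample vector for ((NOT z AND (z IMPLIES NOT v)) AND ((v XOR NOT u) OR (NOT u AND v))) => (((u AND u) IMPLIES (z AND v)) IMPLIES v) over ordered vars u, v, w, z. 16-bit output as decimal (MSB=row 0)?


F1 = ((NOT z AND (z IMPLIES NOT v)) AND ((v XOR NOT u) OR (NOT u AND v)))
F2 = (((u AND u) IMPLIES (z AND v)) IMPLIES v)
Counterexample to F1=>F2 is where F1=1 and F2=0.
Evaluate each row (bits = u,v,w,z, MSB first):
  row 0 [0000]: F1=1 F2=0 -> F1&~F2 -> 1
  row 1 [0001]: F1=0 F2=0 -> F1&~F2 -> 0
  row 2 [0010]: F1=1 F2=0 -> F1&~F2 -> 1
  row 3 [0011]: F1=0 F2=0 -> F1&~F2 -> 0
  row 4 [0100]: F1=1 F2=1 -> F1&~F2 -> 0
  row 5 [0101]: F1=0 F2=1 -> F1&~F2 -> 0
  row 6 [0110]: F1=1 F2=1 -> F1&~F2 -> 0
  row 7 [0111]: F1=0 F2=1 -> F1&~F2 -> 0
  row 8 [1000]: F1=0 F2=1 -> F1&~F2 -> 0
  row 9 [1001]: F1=0 F2=1 -> F1&~F2 -> 0
  row 10 [1010]: F1=0 F2=1 -> F1&~F2 -> 0
  row 11 [1011]: F1=0 F2=1 -> F1&~F2 -> 0
  row 12 [1100]: F1=1 F2=1 -> F1&~F2 -> 0
  row 13 [1101]: F1=0 F2=1 -> F1&~F2 -> 0
  row 14 [1110]: F1=1 F2=1 -> F1&~F2 -> 0
  row 15 [1111]: F1=0 F2=1 -> F1&~F2 -> 0
Full result column, 4 rows per line (u,v fixed per line; w,z runs 00..11 left to right):
  rows 0-3 [u,v=00]: 1010  = hex A
  rows 4-7 [u,v=01]: 0000  = hex 0
  rows 8-11 [u,v=10]: 0000  = hex 0
  rows 12-15 [u,v=11]: 0000  = hex 0
Counterexample vector (row 0 .. row 15) = 1010000000000000
Output column grouped in 4s = 1010 0000 0000 0000 = 0xA000
Convert to decimal digit by digit (value = value*16 + digit):
  A -> 10
  10*16 + 0 = 160
  160*16 + 0 = 2560
  2560*16 + 0 = 40960
Decimal = 40960

40960


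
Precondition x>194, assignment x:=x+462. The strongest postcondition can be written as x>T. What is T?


Formula: sp(P, x:=E) = exists old_x. (x = E[old_x/x]) AND P[old_x/x] (old_x is the value of x before the assignment; eliminate old_x by solving x = E[old_x/x] for old_x)
Step 1: Precondition P: x>194, i.e. old_x > 194
Step 2: Assignment gives x = old_x + 462, so old_x = x - 462
Step 3: Substitute into P: x - 462 > 194
Step 4: Simplify: x > 194+462 = 656

656


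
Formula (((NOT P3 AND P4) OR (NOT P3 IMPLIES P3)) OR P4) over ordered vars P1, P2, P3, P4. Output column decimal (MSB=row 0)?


Formula: (((NOT P3 AND P4) OR (NOT P3 IMPLIES P3)) OR P4) over P1, P2, P3, P4 (16 rows)
Evaluate each row (bits = P1,P2,P3,P4, MSB first):
  row 0 [0000]: (((NOT 0 AND 0) OR (NOT 0 IMPLIES 0)) OR 0) -> 0
  row 1 [0001]: (((NOT 0 AND 1) OR (NOT 0 IMPLIES 0)) OR 1) -> 1
  row 2 [0010]: (((NOT 1 AND 0) OR (NOT 1 IMPLIES 1)) OR 0) -> 1
  row 3 [0011]: (((NOT 1 AND 1) OR (NOT 1 IMPLIES 1)) OR 1) -> 1
  row 4 [0100]: (((NOT 0 AND 0) OR (NOT 0 IMPLIES 0)) OR 0) -> 0
  row 5 [0101]: (((NOT 0 AND 1) OR (NOT 0 IMPLIES 0)) OR 1) -> 1
  row 6 [0110]: (((NOT 1 AND 0) OR (NOT 1 IMPLIES 1)) OR 0) -> 1
  row 7 [0111]: (((NOT 1 AND 1) OR (NOT 1 IMPLIES 1)) OR 1) -> 1
  row 8 [1000]: (((NOT 0 AND 0) OR (NOT 0 IMPLIES 0)) OR 0) -> 0
  row 9 [1001]: (((NOT 0 AND 1) OR (NOT 0 IMPLIES 0)) OR 1) -> 1
  row 10 [1010]: (((NOT 1 AND 0) OR (NOT 1 IMPLIES 1)) OR 0) -> 1
  row 11 [1011]: (((NOT 1 AND 1) OR (NOT 1 IMPLIES 1)) OR 1) -> 1
  row 12 [1100]: (((NOT 0 AND 0) OR (NOT 0 IMPLIES 0)) OR 0) -> 0
  row 13 [1101]: (((NOT 0 AND 1) OR (NOT 0 IMPLIES 0)) OR 1) -> 1
  row 14 [1110]: (((NOT 1 AND 0) OR (NOT 1 IMPLIES 1)) OR 0) -> 1
  row 15 [1111]: (((NOT 1 AND 1) OR (NOT 1 IMPLIES 1)) OR 1) -> 1
Full result column, 4 rows per line (P1,P2 fixed per line; P3,P4 runs 00..11 left to right):
  rows 0-3 [P1,P2=00]: 0111  = hex 7
  rows 4-7 [P1,P2=01]: 0111  = hex 7
  rows 8-11 [P1,P2=10]: 0111  = hex 7
  rows 12-15 [P1,P2=11]: 0111  = hex 7
Output column (row 0 .. row 15) = 0111011101110111
Output column grouped in 4s = 0111 0111 0111 0111 = 0x7777
Convert to decimal digit by digit (value = value*16 + digit):
  7 -> 7
  7*16 + 7 = 119
  119*16 + 7 = 1911
  1911*16 + 7 = 30583
Decimal = 30583

30583


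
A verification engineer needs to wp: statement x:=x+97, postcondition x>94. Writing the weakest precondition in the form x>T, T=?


Formula: wp(x:=E, P) = P[E/x] (substitute E for x in postcondition)
Step 1: Postcondition: x>94
Step 2: Substitute x+97 for x: x+97>94
Step 3: Solve for x: x > 94-97 = -3

-3


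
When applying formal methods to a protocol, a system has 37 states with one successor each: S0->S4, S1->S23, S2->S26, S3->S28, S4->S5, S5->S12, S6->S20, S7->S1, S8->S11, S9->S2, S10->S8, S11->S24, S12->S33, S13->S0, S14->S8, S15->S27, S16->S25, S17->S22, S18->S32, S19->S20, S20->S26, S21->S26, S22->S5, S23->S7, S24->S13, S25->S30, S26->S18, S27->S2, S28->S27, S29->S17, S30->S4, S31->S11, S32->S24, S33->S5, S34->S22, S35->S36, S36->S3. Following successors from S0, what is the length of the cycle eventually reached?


Trace from S0 until a state repeats:
  S0 -> S4 -> S5 -> S12 -> S33 -> S5
S5 first seen at step 2, revisited at step 5.
Cycle length = 5 - 2 = 3

3


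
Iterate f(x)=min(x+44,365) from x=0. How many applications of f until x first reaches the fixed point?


Step 1: x=0, cap=365, increment=44
Step 2: x grows by 44 each step until capped at 365; fixed point is x=365
Step 3: iterations = ceil(365/44) = 9

9


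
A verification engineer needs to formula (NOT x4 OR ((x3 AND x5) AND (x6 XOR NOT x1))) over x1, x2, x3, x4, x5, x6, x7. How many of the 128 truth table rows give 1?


Formula: (NOT x4 OR ((x3 AND x5) AND (x6 XOR NOT x1))) over 7 vars (128 rows)
Evaluate each row (x1, x2, x3, x4, x5, x6, x7 as bits, MSB first):
  row 0 [0000000]: (NOT 0 OR ((0 AND 0) AND (0 XOR NOT 0))) -> 1
  row 1 [0000001]: (NOT 0 OR ((0 AND 0) AND (0 XOR NOT 0))) -> 1
  row 2 [0000010]: (NOT 0 OR ((0 AND 0) AND (1 XOR NOT 0))) -> 1
  row 3 [0000011]: (NOT 0 OR ((0 AND 0) AND (1 XOR NOT 0))) -> 1
  row 4 [0000100]: (NOT 0 OR ((0 AND 1) AND (0 XOR NOT 0))) -> 1
  (every remaining row is evaluated the same way; all 128 results are listed next)
Full result column, 8 rows per line (x1,x2,x3,x4 fixed per line; x5,x6,x7 runs 000..111 left to right):
  rows 0-7 [x1,x2,x3,x4=0000]: 11111111  (ones: 8)
  rows 8-15 [x1,x2,x3,x4=0001]: 00000000  (ones: 0)
  rows 16-23 [x1,x2,x3,x4=0010]: 11111111  (ones: 8)
  rows 24-31 [x1,x2,x3,x4=0011]: 00001100  (ones: 2)
  rows 32-39 [x1,x2,x3,x4=0100]: 11111111  (ones: 8)
  rows 40-47 [x1,x2,x3,x4=0101]: 00000000  (ones: 0)
  rows 48-55 [x1,x2,x3,x4=0110]: 11111111  (ones: 8)
  rows 56-63 [x1,x2,x3,x4=0111]: 00001100  (ones: 2)
  rows 64-71 [x1,x2,x3,x4=1000]: 11111111  (ones: 8)
  rows 72-79 [x1,x2,x3,x4=1001]: 00000000  (ones: 0)
  rows 80-87 [x1,x2,x3,x4=1010]: 11111111  (ones: 8)
  rows 88-95 [x1,x2,x3,x4=1011]: 00000011  (ones: 2)
  rows 96-103 [x1,x2,x3,x4=1100]: 11111111  (ones: 8)
  rows 104-111 [x1,x2,x3,x4=1101]: 00000000  (ones: 0)
  rows 112-119 [x1,x2,x3,x4=1110]: 11111111  (ones: 8)
  rows 120-127 [x1,x2,x3,x4=1111]: 00000011  (ones: 2)
Count of 1-rows = 8+0+8+2+8+0+8+2+8+0+8+2+8+0+8+2 = 72

72


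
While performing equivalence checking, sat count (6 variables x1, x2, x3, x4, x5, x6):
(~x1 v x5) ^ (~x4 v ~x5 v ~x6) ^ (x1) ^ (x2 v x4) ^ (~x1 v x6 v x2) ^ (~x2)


CNF with 6 clauses over 6 vars (64 assignments).
An assignment satisfies CNF iff every clause has >=1 true literal.
Check each row (bits = x1,x2,x3,x4,x5,x6; clause T/F shown):
  row 0 [000000]: clauses=TTFFTT -> 0
  row 1 [000001]: clauses=TTFFTT -> 0
  row 2 [000010]: clauses=TTFFTT -> 0
  row 3 [000011]: clauses=TTFFTT -> 0
  row 4 [000100]: clauses=TTFTTT -> 0
  (every remaining row is evaluated the same way; all 64 results are listed next)
Full result column, 8 rows per line (x1,x2,x3 fixed per line; x4,x5,x6 runs 000..111 left to right):
  rows 0-7 [x1,x2,x3=000]: 00000000  (ones: 0)
  rows 8-15 [x1,x2,x3=001]: 00000000  (ones: 0)
  rows 16-23 [x1,x2,x3=010]: 00000000  (ones: 0)
  rows 24-31 [x1,x2,x3=011]: 00000000  (ones: 0)
  rows 32-39 [x1,x2,x3=100]: 00000000  (ones: 0)
  rows 40-47 [x1,x2,x3=101]: 00000000  (ones: 0)
  rows 48-55 [x1,x2,x3=110]: 00000000  (ones: 0)
  rows 56-63 [x1,x2,x3=111]: 00000000  (ones: 0)
Satisfying assignments = 0+0+0+0+0+0+0+0 = 0

0


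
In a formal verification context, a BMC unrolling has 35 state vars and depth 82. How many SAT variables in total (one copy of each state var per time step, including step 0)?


BMC unrolls to depth k, creating one copy of each state var for steps 0..k.
Step count = 82 + 1 = 83 (steps 0 through 82)
Vars per step = 35
Total = 35 * 83 = 2905

2905


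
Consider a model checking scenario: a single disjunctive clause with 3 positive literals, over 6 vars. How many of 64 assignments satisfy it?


Step 1: Total=2^6=64
Step 2: Unsat when all 3 false: 2^3=8
Step 3: Sat=64-8=56

56


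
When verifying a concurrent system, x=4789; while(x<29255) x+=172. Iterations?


Step 1: x goes from 4789 toward 29255 by 172; the body runs while x<29255, so iterations = ceil((bound-start)/step)
Step 2: Distance=24466
Step 3: ceil(24466/172)=143

143


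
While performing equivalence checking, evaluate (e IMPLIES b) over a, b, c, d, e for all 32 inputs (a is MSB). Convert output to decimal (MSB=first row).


Formula: (e IMPLIES b) over a, b, c, d, e (32 rows)
Evaluate each row (bits = a,b,c,d,e, MSB first):
  row 0 [00000]: (0 IMPLIES 0) -> 1
  row 1 [00001]: (1 IMPLIES 0) -> 0
  row 2 [00010]: (0 IMPLIES 0) -> 1
  row 3 [00011]: (1 IMPLIES 0) -> 0
  row 4 [00100]: (0 IMPLIES 0) -> 1
  row 5 [00101]: (1 IMPLIES 0) -> 0
  row 6 [00110]: (0 IMPLIES 0) -> 1
  row 7 [00111]: (1 IMPLIES 0) -> 0
  row 8 [01000]: (0 IMPLIES 1) -> 1
  row 9 [01001]: (1 IMPLIES 1) -> 1
  row 10 [01010]: (0 IMPLIES 1) -> 1
  row 11 [01011]: (1 IMPLIES 1) -> 1
  row 12 [01100]: (0 IMPLIES 1) -> 1
  row 13 [01101]: (1 IMPLIES 1) -> 1
  row 14 [01110]: (0 IMPLIES 1) -> 1
  row 15 [01111]: (1 IMPLIES 1) -> 1
  row 16 [10000]: (0 IMPLIES 0) -> 1
  row 17 [10001]: (1 IMPLIES 0) -> 0
  row 18 [10010]: (0 IMPLIES 0) -> 1
  row 19 [10011]: (1 IMPLIES 0) -> 0
  row 20 [10100]: (0 IMPLIES 0) -> 1
  row 21 [10101]: (1 IMPLIES 0) -> 0
  row 22 [10110]: (0 IMPLIES 0) -> 1
  row 23 [10111]: (1 IMPLIES 0) -> 0
  row 24 [11000]: (0 IMPLIES 1) -> 1
  row 25 [11001]: (1 IMPLIES 1) -> 1
  row 26 [11010]: (0 IMPLIES 1) -> 1
  row 27 [11011]: (1 IMPLIES 1) -> 1
  row 28 [11100]: (0 IMPLIES 1) -> 1
  row 29 [11101]: (1 IMPLIES 1) -> 1
  row 30 [11110]: (0 IMPLIES 1) -> 1
  row 31 [11111]: (1 IMPLIES 1) -> 1
Full result column, 4 rows per line (a,b,c fixed per line; d,e runs 00..11 left to right):
  rows 0-3 [a,b,c=000]: 1010  = hex A
  rows 4-7 [a,b,c=001]: 1010  = hex A
  rows 8-11 [a,b,c=010]: 1111  = hex F
  rows 12-15 [a,b,c=011]: 1111  = hex F
  rows 16-19 [a,b,c=100]: 1010  = hex A
  rows 20-23 [a,b,c=101]: 1010  = hex A
  rows 24-27 [a,b,c=110]: 1111  = hex F
  rows 28-31 [a,b,c=111]: 1111  = hex F
Output column (row 0 .. row 31) = 10101010111111111010101011111111
Output column grouped in 4s = 1010 1010 1111 1111 1010 1010 1111 1111 = 0xAAFFAAFF
Convert to decimal digit by digit (value = value*16 + digit):
  A -> 10
  10*16 + 10 (A) = 170
  170*16 + 15 (F) = 2735
  2735*16 + 15 (F) = 43775
  43775*16 + 10 (A) = 700410
  700410*16 + 10 (A) = 11206570
  11206570*16 + 15 (F) = 179305135
  179305135*16 + 15 (F) = 2868882175
Decimal = 2868882175

2868882175


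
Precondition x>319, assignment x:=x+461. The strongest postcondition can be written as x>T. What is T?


Formula: sp(P, x:=E) = exists old_x. (x = E[old_x/x]) AND P[old_x/x] (old_x is the value of x before the assignment; eliminate old_x by solving x = E[old_x/x] for old_x)
Step 1: Precondition P: x>319, i.e. old_x > 319
Step 2: Assignment gives x = old_x + 461, so old_x = x - 461
Step 3: Substitute into P: x - 461 > 319
Step 4: Simplify: x > 319+461 = 780

780


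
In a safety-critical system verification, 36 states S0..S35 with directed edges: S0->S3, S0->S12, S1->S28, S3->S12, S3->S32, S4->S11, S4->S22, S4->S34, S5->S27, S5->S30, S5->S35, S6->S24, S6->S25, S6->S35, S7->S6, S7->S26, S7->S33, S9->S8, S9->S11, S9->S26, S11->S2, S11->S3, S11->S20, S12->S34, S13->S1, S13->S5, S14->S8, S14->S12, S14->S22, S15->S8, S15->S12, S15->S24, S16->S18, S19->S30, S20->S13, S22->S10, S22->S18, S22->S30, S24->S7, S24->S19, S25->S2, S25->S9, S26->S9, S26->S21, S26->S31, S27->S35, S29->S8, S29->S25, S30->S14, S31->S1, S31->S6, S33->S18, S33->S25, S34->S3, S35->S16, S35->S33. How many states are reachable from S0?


BFS from S0:
  layer 0: {S0}
  layer 1: {S3, S12}
  layer 2: {S32, S34}
Reachable set: {S0, S3, S12, S32, S34}
Count = 5

5


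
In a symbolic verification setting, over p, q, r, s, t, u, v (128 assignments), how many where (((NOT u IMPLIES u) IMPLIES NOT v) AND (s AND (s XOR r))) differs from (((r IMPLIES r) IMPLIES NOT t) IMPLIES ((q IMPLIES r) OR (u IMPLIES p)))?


F1 = (((NOT u IMPLIES u) IMPLIES NOT v) AND (s AND (s XOR r)))
F2 = (((r IMPLIES r) IMPLIES NOT t) IMPLIES ((q IMPLIES r) OR (u IMPLIES p)))
Evaluate both on each of 128 rows (bits = p,q,r,s,t,u,v):
  row 0 [0000000]: F1=0 F2=1 (differ) -> 1
  row 1 [0000001]: F1=0 F2=1 (differ) -> 1
  row 2 [0000010]: F1=0 F2=1 (differ) -> 1
  row 3 [0000011]: F1=0 F2=1 (differ) -> 1
  row 4 [0000100]: F1=0 F2=1 (differ) -> 1
  (every remaining row is evaluated the same way; all 128 results are listed next)
Full result column, 8 rows per line (p,q,r,s fixed per line; t,u,v runs 000..111 left to right):
  rows 0-7 [p,q,r,s=0000]: 11111111  (ones: 8)
  rows 8-15 [p,q,r,s=0001]: 00010001  (ones: 2)
  rows 16-23 [p,q,r,s=0010]: 11111111  (ones: 8)
  rows 24-31 [p,q,r,s=0011]: 11111111  (ones: 8)
  rows 32-39 [p,q,r,s=0100]: 11001111  (ones: 6)
  rows 40-47 [p,q,r,s=0101]: 00100001  (ones: 2)
  rows 48-55 [p,q,r,s=0110]: 11111111  (ones: 8)
  rows 56-63 [p,q,r,s=0111]: 11111111  (ones: 8)
  rows 64-71 [p,q,r,s=1000]: 11111111  (ones: 8)
  rows 72-79 [p,q,r,s=1001]: 00010001  (ones: 2)
  rows 80-87 [p,q,r,s=1010]: 11111111  (ones: 8)
  rows 88-95 [p,q,r,s=1011]: 11111111  (ones: 8)
  rows 96-103 [p,q,r,s=1100]: 11111111  (ones: 8)
  rows 104-111 [p,q,r,s=1101]: 00010001  (ones: 2)
  rows 112-119 [p,q,r,s=1110]: 11111111  (ones: 8)
  rows 120-127 [p,q,r,s=1111]: 11111111  (ones: 8)
Disagreements = 8+2+8+8+6+2+8+8+8+2+8+8+8+2+8+8 = 102

102


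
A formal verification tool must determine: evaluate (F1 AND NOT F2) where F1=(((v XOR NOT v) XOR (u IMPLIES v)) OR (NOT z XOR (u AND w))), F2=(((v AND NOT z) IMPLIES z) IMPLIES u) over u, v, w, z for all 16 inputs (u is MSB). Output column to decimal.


F1 = (((v XOR NOT v) XOR (u IMPLIES v)) OR (NOT z XOR (u AND w)))
F2 = (((v AND NOT z) IMPLIES z) IMPLIES u)
Counterexample to F1=>F2 is where F1=1 and F2=0.
Evaluate each row (bits = u,v,w,z, MSB first):
  row 0 [0000]: F1=1 F2=0 -> F1&~F2 -> 1
  row 1 [0001]: F1=0 F2=0 -> F1&~F2 -> 0
  row 2 [0010]: F1=1 F2=0 -> F1&~F2 -> 1
  row 3 [0011]: F1=0 F2=0 -> F1&~F2 -> 0
  row 4 [0100]: F1=1 F2=1 -> F1&~F2 -> 0
  row 5 [0101]: F1=0 F2=0 -> F1&~F2 -> 0
  row 6 [0110]: F1=1 F2=1 -> F1&~F2 -> 0
  row 7 [0111]: F1=0 F2=0 -> F1&~F2 -> 0
  row 8 [1000]: F1=1 F2=1 -> F1&~F2 -> 0
  row 9 [1001]: F1=1 F2=1 -> F1&~F2 -> 0
  row 10 [1010]: F1=1 F2=1 -> F1&~F2 -> 0
  row 11 [1011]: F1=1 F2=1 -> F1&~F2 -> 0
  row 12 [1100]: F1=1 F2=1 -> F1&~F2 -> 0
  row 13 [1101]: F1=0 F2=1 -> F1&~F2 -> 0
  row 14 [1110]: F1=0 F2=1 -> F1&~F2 -> 0
  row 15 [1111]: F1=1 F2=1 -> F1&~F2 -> 0
Full result column, 4 rows per line (u,v fixed per line; w,z runs 00..11 left to right):
  rows 0-3 [u,v=00]: 1010  = hex A
  rows 4-7 [u,v=01]: 0000  = hex 0
  rows 8-11 [u,v=10]: 0000  = hex 0
  rows 12-15 [u,v=11]: 0000  = hex 0
Counterexample vector (row 0 .. row 15) = 1010000000000000
Output column grouped in 4s = 1010 0000 0000 0000 = 0xA000
Convert to decimal digit by digit (value = value*16 + digit):
  A -> 10
  10*16 + 0 = 160
  160*16 + 0 = 2560
  2560*16 + 0 = 40960
Decimal = 40960

40960


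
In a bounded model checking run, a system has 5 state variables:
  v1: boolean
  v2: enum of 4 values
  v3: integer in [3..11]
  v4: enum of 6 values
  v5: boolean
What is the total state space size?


State space = product of domain sizes of all variables.
Domain sizes:
  v1 (boolean): 2
  v2 (enum of 4 values): 4
  v3 (integer in [3..11]): 9
  v4 (enum of 6 values): 6
  v5 (boolean): 2
Product = 2 * 4 * 9 * 6 * 2 = 864

864


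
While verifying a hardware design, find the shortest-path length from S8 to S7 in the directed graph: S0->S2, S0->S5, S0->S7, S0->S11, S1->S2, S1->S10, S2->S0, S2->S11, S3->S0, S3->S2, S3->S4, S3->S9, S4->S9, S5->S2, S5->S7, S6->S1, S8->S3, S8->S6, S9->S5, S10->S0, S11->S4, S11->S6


BFS layer-by-layer from S8:
  dist 0: {S8}
  dist 1: {S3, S6}
  dist 2: {S0, S1, S2, S4, S9}
  dist 3: {S5, S7, S10, S11}
  -> S7 reached at distance 3
Shortest path length = 3

3


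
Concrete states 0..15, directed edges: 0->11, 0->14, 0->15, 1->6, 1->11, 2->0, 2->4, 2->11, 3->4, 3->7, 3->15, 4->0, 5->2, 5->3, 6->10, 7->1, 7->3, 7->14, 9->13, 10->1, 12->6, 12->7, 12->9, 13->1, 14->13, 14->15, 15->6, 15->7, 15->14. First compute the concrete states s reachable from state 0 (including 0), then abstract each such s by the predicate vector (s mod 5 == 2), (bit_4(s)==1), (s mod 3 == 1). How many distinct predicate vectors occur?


BFS from 0:
Concrete reachable: {0, 1, 3, 4, 6, 7, 10, 11, 13, 14, 15}
Abstract via predicates (s mod 5 == 2), (bit_4(s)==1), (s mod 3 == 1):
  (0,0,0) <- {0, 3, 6, 11, 14, 15}
  (0,0,1) <- {1, 4, 10, 13}
  (1,0,1) <- {7}
Distinct abstract states = 3

3


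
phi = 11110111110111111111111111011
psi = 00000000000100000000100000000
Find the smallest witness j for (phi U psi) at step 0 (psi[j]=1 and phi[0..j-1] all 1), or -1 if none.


(phi U psi) at 0: need smallest j with psi[j]=1 and phi[i]=1 for all i in [0,j).
Scan from step 0:
  step 0: phi=1, psi=0 -> continue
  step 1: phi=1, psi=0 -> continue
  step 2: phi=1, psi=0 -> continue
  step 3: phi=1, psi=0 -> continue
  step 4: phi=0 -> phi-prefix broken from here
  step 11: psi=1 but phi already failed -> not a witness
  step 20: psi=1 but phi already failed -> not a witness
  end of trace: no witness -> -1
Witness step = -1

-1


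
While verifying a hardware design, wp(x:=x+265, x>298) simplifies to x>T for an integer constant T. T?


Formula: wp(x:=E, P) = P[E/x] (substitute E for x in postcondition)
Step 1: Postcondition: x>298
Step 2: Substitute x+265 for x: x+265>298
Step 3: Solve for x: x > 298-265 = 33

33


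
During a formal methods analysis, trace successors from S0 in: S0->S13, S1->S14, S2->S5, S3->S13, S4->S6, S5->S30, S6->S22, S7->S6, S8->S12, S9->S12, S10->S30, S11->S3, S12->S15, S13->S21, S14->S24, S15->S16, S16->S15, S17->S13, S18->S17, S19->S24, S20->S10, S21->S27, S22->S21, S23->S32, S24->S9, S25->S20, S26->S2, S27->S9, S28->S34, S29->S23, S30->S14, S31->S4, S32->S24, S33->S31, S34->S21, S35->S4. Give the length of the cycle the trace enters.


Trace from S0 until a state repeats:
  S0 -> S13 -> S21 -> S27 -> S9 -> S12 -> S15 -> S16 -> S15
S15 first seen at step 6, revisited at step 8.
Cycle length = 8 - 6 = 2

2


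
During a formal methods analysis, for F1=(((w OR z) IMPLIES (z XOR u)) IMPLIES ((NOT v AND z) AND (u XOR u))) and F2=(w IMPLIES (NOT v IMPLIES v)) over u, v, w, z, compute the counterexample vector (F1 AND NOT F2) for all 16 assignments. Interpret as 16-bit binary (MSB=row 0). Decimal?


F1 = (((w OR z) IMPLIES (z XOR u)) IMPLIES ((NOT v AND z) AND (u XOR u)))
F2 = (w IMPLIES (NOT v IMPLIES v))
Counterexample to F1=>F2 is where F1=1 and F2=0.
Evaluate each row (bits = u,v,w,z, MSB first):
  row 0 [0000]: F1=0 F2=1 -> F1&~F2 -> 0
  row 1 [0001]: F1=0 F2=1 -> F1&~F2 -> 0
  row 2 [0010]: F1=1 F2=0 -> F1&~F2 -> 1
  row 3 [0011]: F1=0 F2=0 -> F1&~F2 -> 0
  row 4 [0100]: F1=0 F2=1 -> F1&~F2 -> 0
  row 5 [0101]: F1=0 F2=1 -> F1&~F2 -> 0
  row 6 [0110]: F1=1 F2=1 -> F1&~F2 -> 0
  row 7 [0111]: F1=0 F2=1 -> F1&~F2 -> 0
  row 8 [1000]: F1=0 F2=1 -> F1&~F2 -> 0
  row 9 [1001]: F1=1 F2=1 -> F1&~F2 -> 0
  row 10 [1010]: F1=0 F2=0 -> F1&~F2 -> 0
  row 11 [1011]: F1=1 F2=0 -> F1&~F2 -> 1
  row 12 [1100]: F1=0 F2=1 -> F1&~F2 -> 0
  row 13 [1101]: F1=1 F2=1 -> F1&~F2 -> 0
  row 14 [1110]: F1=0 F2=1 -> F1&~F2 -> 0
  row 15 [1111]: F1=1 F2=1 -> F1&~F2 -> 0
Full result column, 4 rows per line (u,v fixed per line; w,z runs 00..11 left to right):
  rows 0-3 [u,v=00]: 0010  = hex 2
  rows 4-7 [u,v=01]: 0000  = hex 0
  rows 8-11 [u,v=10]: 0001  = hex 1
  rows 12-15 [u,v=11]: 0000  = hex 0
Counterexample vector (row 0 .. row 15) = 0010000000010000
Output column grouped in 4s = 0010 0000 0001 0000 = 0x2010
Convert to decimal digit by digit (value = value*16 + digit):
  2 -> 2
  2*16 + 0 = 32
  32*16 + 1 = 513
  513*16 + 0 = 8208
Decimal = 8208

8208


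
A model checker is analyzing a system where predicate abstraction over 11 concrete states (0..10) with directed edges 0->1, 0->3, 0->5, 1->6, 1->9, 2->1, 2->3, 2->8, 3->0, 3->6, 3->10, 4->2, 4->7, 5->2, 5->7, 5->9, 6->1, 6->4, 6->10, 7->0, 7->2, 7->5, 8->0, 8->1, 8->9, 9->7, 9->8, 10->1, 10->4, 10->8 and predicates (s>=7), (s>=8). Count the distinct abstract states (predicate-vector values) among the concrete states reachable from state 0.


BFS from 0:
Concrete reachable: {0, 1, 2, 3, 4, 5, 6, 7, 8, 9, 10}
Abstract via predicates (s>=7), (s>=8):
  (0,0) <- {0, 1, 2, 3, 4, 5, 6}
  (1,0) <- {7}
  (1,1) <- {8, 9, 10}
Distinct abstract states = 3

3


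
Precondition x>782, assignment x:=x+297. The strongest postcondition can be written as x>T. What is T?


Formula: sp(P, x:=E) = exists old_x. (x = E[old_x/x]) AND P[old_x/x] (old_x is the value of x before the assignment; eliminate old_x by solving x = E[old_x/x] for old_x)
Step 1: Precondition P: x>782, i.e. old_x > 782
Step 2: Assignment gives x = old_x + 297, so old_x = x - 297
Step 3: Substitute into P: x - 297 > 782
Step 4: Simplify: x > 782+297 = 1079

1079


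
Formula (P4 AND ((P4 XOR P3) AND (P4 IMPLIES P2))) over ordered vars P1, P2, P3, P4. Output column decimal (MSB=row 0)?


Formula: (P4 AND ((P4 XOR P3) AND (P4 IMPLIES P2))) over P1, P2, P3, P4 (16 rows)
Evaluate each row (bits = P1,P2,P3,P4, MSB first):
  row 0 [0000]: (0 AND ((0 XOR 0) AND (0 IMPLIES 0))) -> 0
  row 1 [0001]: (1 AND ((1 XOR 0) AND (1 IMPLIES 0))) -> 0
  row 2 [0010]: (0 AND ((0 XOR 1) AND (0 IMPLIES 0))) -> 0
  row 3 [0011]: (1 AND ((1 XOR 1) AND (1 IMPLIES 0))) -> 0
  row 4 [0100]: (0 AND ((0 XOR 0) AND (0 IMPLIES 1))) -> 0
  row 5 [0101]: (1 AND ((1 XOR 0) AND (1 IMPLIES 1))) -> 1
  row 6 [0110]: (0 AND ((0 XOR 1) AND (0 IMPLIES 1))) -> 0
  row 7 [0111]: (1 AND ((1 XOR 1) AND (1 IMPLIES 1))) -> 0
  row 8 [1000]: (0 AND ((0 XOR 0) AND (0 IMPLIES 0))) -> 0
  row 9 [1001]: (1 AND ((1 XOR 0) AND (1 IMPLIES 0))) -> 0
  row 10 [1010]: (0 AND ((0 XOR 1) AND (0 IMPLIES 0))) -> 0
  row 11 [1011]: (1 AND ((1 XOR 1) AND (1 IMPLIES 0))) -> 0
  row 12 [1100]: (0 AND ((0 XOR 0) AND (0 IMPLIES 1))) -> 0
  row 13 [1101]: (1 AND ((1 XOR 0) AND (1 IMPLIES 1))) -> 1
  row 14 [1110]: (0 AND ((0 XOR 1) AND (0 IMPLIES 1))) -> 0
  row 15 [1111]: (1 AND ((1 XOR 1) AND (1 IMPLIES 1))) -> 0
Full result column, 4 rows per line (P1,P2 fixed per line; P3,P4 runs 00..11 left to right):
  rows 0-3 [P1,P2=00]: 0000  = hex 0
  rows 4-7 [P1,P2=01]: 0100  = hex 4
  rows 8-11 [P1,P2=10]: 0000  = hex 0
  rows 12-15 [P1,P2=11]: 0100  = hex 4
Output column (row 0 .. row 15) = 0000010000000100
Output column grouped in 4s = 0000 0100 0000 0100 = 0x0404
Convert to decimal digit by digit (value = value*16 + digit):
  0 -> 0
  0*16 + 4 = 4
  4*16 + 0 = 64
  64*16 + 4 = 1028
Decimal = 1028

1028


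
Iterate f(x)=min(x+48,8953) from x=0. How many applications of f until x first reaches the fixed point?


Step 1: x=0, cap=8953, increment=48
Step 2: x grows by 48 each step until capped at 8953; fixed point is x=8953
Step 3: iterations = ceil(8953/48) = 187

187


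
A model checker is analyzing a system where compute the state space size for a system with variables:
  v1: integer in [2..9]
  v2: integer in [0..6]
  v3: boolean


State space = product of domain sizes of all variables.
Domain sizes:
  v1 (integer in [2..9]): 8
  v2 (integer in [0..6]): 7
  v3 (boolean): 2
Product = 8 * 7 * 2 = 112

112


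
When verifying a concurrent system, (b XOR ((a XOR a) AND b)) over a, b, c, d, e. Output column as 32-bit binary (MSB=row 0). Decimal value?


Formula: (b XOR ((a XOR a) AND b)) over a, b, c, d, e (32 rows)
Evaluate each row (bits = a,b,c,d,e, MSB first):
  row 0 [00000]: (0 XOR ((0 XOR 0) AND 0)) -> 0
  row 1 [00001]: (0 XOR ((0 XOR 0) AND 0)) -> 0
  row 2 [00010]: (0 XOR ((0 XOR 0) AND 0)) -> 0
  row 3 [00011]: (0 XOR ((0 XOR 0) AND 0)) -> 0
  row 4 [00100]: (0 XOR ((0 XOR 0) AND 0)) -> 0
  row 5 [00101]: (0 XOR ((0 XOR 0) AND 0)) -> 0
  row 6 [00110]: (0 XOR ((0 XOR 0) AND 0)) -> 0
  row 7 [00111]: (0 XOR ((0 XOR 0) AND 0)) -> 0
  row 8 [01000]: (1 XOR ((0 XOR 0) AND 1)) -> 1
  row 9 [01001]: (1 XOR ((0 XOR 0) AND 1)) -> 1
  row 10 [01010]: (1 XOR ((0 XOR 0) AND 1)) -> 1
  row 11 [01011]: (1 XOR ((0 XOR 0) AND 1)) -> 1
  row 12 [01100]: (1 XOR ((0 XOR 0) AND 1)) -> 1
  row 13 [01101]: (1 XOR ((0 XOR 0) AND 1)) -> 1
  row 14 [01110]: (1 XOR ((0 XOR 0) AND 1)) -> 1
  row 15 [01111]: (1 XOR ((0 XOR 0) AND 1)) -> 1
  row 16 [10000]: (0 XOR ((1 XOR 1) AND 0)) -> 0
  row 17 [10001]: (0 XOR ((1 XOR 1) AND 0)) -> 0
  row 18 [10010]: (0 XOR ((1 XOR 1) AND 0)) -> 0
  row 19 [10011]: (0 XOR ((1 XOR 1) AND 0)) -> 0
  row 20 [10100]: (0 XOR ((1 XOR 1) AND 0)) -> 0
  row 21 [10101]: (0 XOR ((1 XOR 1) AND 0)) -> 0
  row 22 [10110]: (0 XOR ((1 XOR 1) AND 0)) -> 0
  row 23 [10111]: (0 XOR ((1 XOR 1) AND 0)) -> 0
  row 24 [11000]: (1 XOR ((1 XOR 1) AND 1)) -> 1
  row 25 [11001]: (1 XOR ((1 XOR 1) AND 1)) -> 1
  row 26 [11010]: (1 XOR ((1 XOR 1) AND 1)) -> 1
  row 27 [11011]: (1 XOR ((1 XOR 1) AND 1)) -> 1
  row 28 [11100]: (1 XOR ((1 XOR 1) AND 1)) -> 1
  row 29 [11101]: (1 XOR ((1 XOR 1) AND 1)) -> 1
  row 30 [11110]: (1 XOR ((1 XOR 1) AND 1)) -> 1
  row 31 [11111]: (1 XOR ((1 XOR 1) AND 1)) -> 1
Full result column, 4 rows per line (a,b,c fixed per line; d,e runs 00..11 left to right):
  rows 0-3 [a,b,c=000]: 0000  = hex 0
  rows 4-7 [a,b,c=001]: 0000  = hex 0
  rows 8-11 [a,b,c=010]: 1111  = hex F
  rows 12-15 [a,b,c=011]: 1111  = hex F
  rows 16-19 [a,b,c=100]: 0000  = hex 0
  rows 20-23 [a,b,c=101]: 0000  = hex 0
  rows 24-27 [a,b,c=110]: 1111  = hex F
  rows 28-31 [a,b,c=111]: 1111  = hex F
Output column (row 0 .. row 31) = 00000000111111110000000011111111
Output column grouped in 4s = 0000 0000 1111 1111 0000 0000 1111 1111 = 0x00FF00FF
Convert to decimal digit by digit (value = value*16 + digit):
  0 -> 0
  0*16 + 0 = 0
  0*16 + 15 (F) = 15
  15*16 + 15 (F) = 255
  255*16 + 0 = 4080
  4080*16 + 0 = 65280
  65280*16 + 15 (F) = 1044495
  1044495*16 + 15 (F) = 16711935
Decimal = 16711935

16711935


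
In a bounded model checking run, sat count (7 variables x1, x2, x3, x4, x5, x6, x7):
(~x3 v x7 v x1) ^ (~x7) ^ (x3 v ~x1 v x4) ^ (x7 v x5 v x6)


CNF with 4 clauses over 7 vars (128 assignments).
An assignment satisfies CNF iff every clause has >=1 true literal.
Check each row (bits = x1,x2,x3,x4,x5,x6,x7; clause T/F shown):
  row 0 [0000000]: clauses=TTTF -> 0
  row 1 [0000001]: clauses=TFTT -> 0
  row 2 [0000010]: clauses=TTTT -> 1
  row 3 [0000011]: clauses=TFTT -> 0
  row 4 [0000100]: clauses=TTTT -> 1
  (every remaining row is evaluated the same way; all 128 results are listed next)
Full result column, 8 rows per line (x1,x2,x3,x4 fixed per line; x5,x6,x7 runs 000..111 left to right):
  rows 0-7 [x1,x2,x3,x4=0000]: 00101010  (ones: 3)
  rows 8-15 [x1,x2,x3,x4=0001]: 00101010  (ones: 3)
  rows 16-23 [x1,x2,x3,x4=0010]: 00000000  (ones: 0)
  rows 24-31 [x1,x2,x3,x4=0011]: 00000000  (ones: 0)
  rows 32-39 [x1,x2,x3,x4=0100]: 00101010  (ones: 3)
  rows 40-47 [x1,x2,x3,x4=0101]: 00101010  (ones: 3)
  rows 48-55 [x1,x2,x3,x4=0110]: 00000000  (ones: 0)
  rows 56-63 [x1,x2,x3,x4=0111]: 00000000  (ones: 0)
  rows 64-71 [x1,x2,x3,x4=1000]: 00000000  (ones: 0)
  rows 72-79 [x1,x2,x3,x4=1001]: 00101010  (ones: 3)
  rows 80-87 [x1,x2,x3,x4=1010]: 00101010  (ones: 3)
  rows 88-95 [x1,x2,x3,x4=1011]: 00101010  (ones: 3)
  rows 96-103 [x1,x2,x3,x4=1100]: 00000000  (ones: 0)
  rows 104-111 [x1,x2,x3,x4=1101]: 00101010  (ones: 3)
  rows 112-119 [x1,x2,x3,x4=1110]: 00101010  (ones: 3)
  rows 120-127 [x1,x2,x3,x4=1111]: 00101010  (ones: 3)
Satisfying assignments = 3+3+0+0+3+3+0+0+0+3+3+3+0+3+3+3 = 30

30


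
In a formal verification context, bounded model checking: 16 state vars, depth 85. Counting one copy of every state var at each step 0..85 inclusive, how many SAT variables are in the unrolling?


BMC unrolls to depth k, creating one copy of each state var for steps 0..k.
Step count = 85 + 1 = 86 (steps 0 through 85)
Vars per step = 16
Total = 16 * 86 = 1376

1376


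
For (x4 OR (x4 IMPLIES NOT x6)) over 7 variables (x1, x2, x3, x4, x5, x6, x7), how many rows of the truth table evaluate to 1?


Formula: (x4 OR (x4 IMPLIES NOT x6)) over 7 vars (128 rows)
Evaluate each row (x1, x2, x3, x4, x5, x6, x7 as bits, MSB first):
  row 0 [0000000]: (0 OR (0 IMPLIES NOT 0)) -> 1
  row 1 [0000001]: (0 OR (0 IMPLIES NOT 0)) -> 1
  row 2 [0000010]: (0 OR (0 IMPLIES NOT 1)) -> 1
  row 3 [0000011]: (0 OR (0 IMPLIES NOT 1)) -> 1
  row 4 [0000100]: (0 OR (0 IMPLIES NOT 0)) -> 1
  (every remaining row is evaluated the same way; all 128 results are listed next)
Full result column, 8 rows per line (x1,x2,x3,x4 fixed per line; x5,x6,x7 runs 000..111 left to right):
  rows 0-7 [x1,x2,x3,x4=0000]: 11111111  (ones: 8)
  rows 8-15 [x1,x2,x3,x4=0001]: 11111111  (ones: 8)
  rows 16-23 [x1,x2,x3,x4=0010]: 11111111  (ones: 8)
  rows 24-31 [x1,x2,x3,x4=0011]: 11111111  (ones: 8)
  rows 32-39 [x1,x2,x3,x4=0100]: 11111111  (ones: 8)
  rows 40-47 [x1,x2,x3,x4=0101]: 11111111  (ones: 8)
  rows 48-55 [x1,x2,x3,x4=0110]: 11111111  (ones: 8)
  rows 56-63 [x1,x2,x3,x4=0111]: 11111111  (ones: 8)
  rows 64-71 [x1,x2,x3,x4=1000]: 11111111  (ones: 8)
  rows 72-79 [x1,x2,x3,x4=1001]: 11111111  (ones: 8)
  rows 80-87 [x1,x2,x3,x4=1010]: 11111111  (ones: 8)
  rows 88-95 [x1,x2,x3,x4=1011]: 11111111  (ones: 8)
  rows 96-103 [x1,x2,x3,x4=1100]: 11111111  (ones: 8)
  rows 104-111 [x1,x2,x3,x4=1101]: 11111111  (ones: 8)
  rows 112-119 [x1,x2,x3,x4=1110]: 11111111  (ones: 8)
  rows 120-127 [x1,x2,x3,x4=1111]: 11111111  (ones: 8)
Count of 1-rows = 8+8+8+8+8+8+8+8+8+8+8+8+8+8+8+8 = 128

128


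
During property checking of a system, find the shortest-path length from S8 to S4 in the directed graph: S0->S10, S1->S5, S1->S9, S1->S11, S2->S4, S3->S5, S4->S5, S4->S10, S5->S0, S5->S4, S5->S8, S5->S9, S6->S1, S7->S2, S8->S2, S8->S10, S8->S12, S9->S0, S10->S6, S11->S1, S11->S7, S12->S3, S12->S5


BFS layer-by-layer from S8:
  dist 0: {S8}
  dist 1: {S2, S10, S12}
  dist 2: {S3, S4, S5, S6}
  -> S4 reached at distance 2
Shortest path length = 2

2


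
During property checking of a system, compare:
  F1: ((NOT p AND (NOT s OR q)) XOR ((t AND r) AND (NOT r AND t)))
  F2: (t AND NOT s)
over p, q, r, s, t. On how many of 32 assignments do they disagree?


F1 = ((NOT p AND (NOT s OR q)) XOR ((t AND r) AND (NOT r AND t)))
F2 = (t AND NOT s)
Evaluate both on each of 32 rows (bits = p,q,r,s,t):
  row 0 [00000]: F1=1 F2=0 (differ) -> 1
  row 1 [00001]: F1=1 F2=1 -> 0
  row 2 [00010]: F1=0 F2=0 -> 0
  row 3 [00011]: F1=0 F2=0 -> 0
  row 4 [00100]: F1=1 F2=0 (differ) -> 1
  row 5 [00101]: F1=1 F2=1 -> 0
  row 6 [00110]: F1=0 F2=0 -> 0
  row 7 [00111]: F1=0 F2=0 -> 0
  row 8 [01000]: F1=1 F2=0 (differ) -> 1
  row 9 [01001]: F1=1 F2=1 -> 0
  row 10 [01010]: F1=1 F2=0 (differ) -> 1
  row 11 [01011]: F1=1 F2=0 (differ) -> 1
  row 12 [01100]: F1=1 F2=0 (differ) -> 1
  row 13 [01101]: F1=1 F2=1 -> 0
  row 14 [01110]: F1=1 F2=0 (differ) -> 1
  row 15 [01111]: F1=1 F2=0 (differ) -> 1
  row 16 [10000]: F1=0 F2=0 -> 0
  row 17 [10001]: F1=0 F2=1 (differ) -> 1
  row 18 [10010]: F1=0 F2=0 -> 0
  row 19 [10011]: F1=0 F2=0 -> 0
  row 20 [10100]: F1=0 F2=0 -> 0
  row 21 [10101]: F1=0 F2=1 (differ) -> 1
  row 22 [10110]: F1=0 F2=0 -> 0
  row 23 [10111]: F1=0 F2=0 -> 0
  row 24 [11000]: F1=0 F2=0 -> 0
  row 25 [11001]: F1=0 F2=1 (differ) -> 1
  row 26 [11010]: F1=0 F2=0 -> 0
  row 27 [11011]: F1=0 F2=0 -> 0
  row 28 [11100]: F1=0 F2=0 -> 0
  row 29 [11101]: F1=0 F2=1 (differ) -> 1
  row 30 [11110]: F1=0 F2=0 -> 0
  row 31 [11111]: F1=0 F2=0 -> 0
Full result column, 8 rows per line (p,q fixed per line; r,s,t runs 000..111 left to right):
  rows 0-7 [p,q=00]: 10001000  (ones: 2)
  rows 8-15 [p,q=01]: 10111011  (ones: 6)
  rows 16-23 [p,q=10]: 01000100  (ones: 2)
  rows 24-31 [p,q=11]: 01000100  (ones: 2)
Disagreements = 2+6+2+2 = 12

12


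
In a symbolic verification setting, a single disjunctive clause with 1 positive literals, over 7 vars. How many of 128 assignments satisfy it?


Step 1: Total=2^7=128
Step 2: Unsat when all 1 false: 2^6=64
Step 3: Sat=128-64=64

64


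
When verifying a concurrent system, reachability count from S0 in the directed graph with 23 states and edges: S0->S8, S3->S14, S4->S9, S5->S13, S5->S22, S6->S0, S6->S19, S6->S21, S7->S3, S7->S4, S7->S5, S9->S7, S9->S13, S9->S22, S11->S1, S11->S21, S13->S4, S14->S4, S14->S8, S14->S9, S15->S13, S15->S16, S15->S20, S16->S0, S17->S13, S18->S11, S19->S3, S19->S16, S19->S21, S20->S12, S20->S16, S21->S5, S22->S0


BFS from S0:
  layer 0: {S0}
  layer 1: {S8}
Reachable set: {S0, S8}
Count = 2

2


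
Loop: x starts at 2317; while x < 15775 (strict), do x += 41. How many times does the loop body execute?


Step 1: x goes from 2317 toward 15775 by 41; the body runs while x<15775, so iterations = ceil((bound-start)/step)
Step 2: Distance=13458
Step 3: ceil(13458/41)=329

329


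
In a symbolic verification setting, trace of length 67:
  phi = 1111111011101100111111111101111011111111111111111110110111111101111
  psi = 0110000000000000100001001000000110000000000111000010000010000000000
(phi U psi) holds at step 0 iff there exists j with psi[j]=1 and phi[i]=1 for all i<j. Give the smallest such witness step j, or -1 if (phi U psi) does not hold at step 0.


(phi U psi) at 0: need smallest j with psi[j]=1 and phi[i]=1 for all i in [0,j).
Scan from step 0:
  step 0: phi=1, psi=0 -> continue
  step 1: psi=1 and phi held for [0,1) -> witness found
Witness step = 1

1
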